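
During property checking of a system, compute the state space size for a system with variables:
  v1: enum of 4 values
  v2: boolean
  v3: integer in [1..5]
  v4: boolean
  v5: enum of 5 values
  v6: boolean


State space = product of domain sizes of all variables.
Domain sizes:
  v1 (enum of 4 values): 4
  v2 (boolean): 2
  v3 (integer in [1..5]): 5
  v4 (boolean): 2
  v5 (enum of 5 values): 5
  v6 (boolean): 2
Product = 4 * 2 * 5 * 2 * 5 * 2 = 800

800


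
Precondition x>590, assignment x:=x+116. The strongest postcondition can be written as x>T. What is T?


Formula: sp(P, x:=E) = exists old_x. (x = E[old_x/x]) AND P[old_x/x] (old_x is the value of x before the assignment; eliminate old_x by solving x = E[old_x/x] for old_x)
Step 1: Precondition P: x>590, i.e. old_x > 590
Step 2: Assignment gives x = old_x + 116, so old_x = x - 116
Step 3: Substitute into P: x - 116 > 590
Step 4: Simplify: x > 590+116 = 706

706


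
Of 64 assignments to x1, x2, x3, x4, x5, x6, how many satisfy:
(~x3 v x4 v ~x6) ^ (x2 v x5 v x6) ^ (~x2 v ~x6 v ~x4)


CNF with 3 clauses over 6 vars (64 assignments).
An assignment satisfies CNF iff every clause has >=1 true literal.
Check each row (bits = x1,x2,x3,x4,x5,x6; clause T/F shown):
  row 0 [000000]: clauses=TFT -> 0
  row 1 [000001]: clauses=TTT -> 1
  row 2 [000010]: clauses=TTT -> 1
  row 3 [000011]: clauses=TTT -> 1
  row 4 [000100]: clauses=TFT -> 0
  (every remaining row is evaluated the same way; all 64 results are listed next)
Full result column, 8 rows per line (x1,x2,x3 fixed per line; x4,x5,x6 runs 000..111 left to right):
  rows 0-7 [x1,x2,x3=000]: 01110111  (ones: 6)
  rows 8-15 [x1,x2,x3=001]: 00100111  (ones: 4)
  rows 16-23 [x1,x2,x3=010]: 11111010  (ones: 6)
  rows 24-31 [x1,x2,x3=011]: 10101010  (ones: 4)
  rows 32-39 [x1,x2,x3=100]: 01110111  (ones: 6)
  rows 40-47 [x1,x2,x3=101]: 00100111  (ones: 4)
  rows 48-55 [x1,x2,x3=110]: 11111010  (ones: 6)
  rows 56-63 [x1,x2,x3=111]: 10101010  (ones: 4)
Satisfying assignments = 6+4+6+4+6+4+6+4 = 40

40


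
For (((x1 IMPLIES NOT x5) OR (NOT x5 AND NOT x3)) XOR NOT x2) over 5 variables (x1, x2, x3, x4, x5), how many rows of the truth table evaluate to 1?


Formula: (((x1 IMPLIES NOT x5) OR (NOT x5 AND NOT x3)) XOR NOT x2) over 5 vars (32 rows)
Evaluate each row (x1, x2, x3, x4, x5 as bits, MSB first):
  row 0 [00000]: (((0 IMPLIES NOT 0) OR (NOT 0 AND NOT 0)) XOR NOT 0) -> 0
  row 1 [00001]: (((0 IMPLIES NOT 1) OR (NOT 1 AND NOT 0)) XOR NOT 0) -> 0
  row 2 [00010]: (((0 IMPLIES NOT 0) OR (NOT 0 AND NOT 0)) XOR NOT 0) -> 0
  row 3 [00011]: (((0 IMPLIES NOT 1) OR (NOT 1 AND NOT 0)) XOR NOT 0) -> 0
  row 4 [00100]: (((0 IMPLIES NOT 0) OR (NOT 0 AND NOT 1)) XOR NOT 0) -> 0
  row 5 [00101]: (((0 IMPLIES NOT 1) OR (NOT 1 AND NOT 1)) XOR NOT 0) -> 0
  row 6 [00110]: (((0 IMPLIES NOT 0) OR (NOT 0 AND NOT 1)) XOR NOT 0) -> 0
  row 7 [00111]: (((0 IMPLIES NOT 1) OR (NOT 1 AND NOT 1)) XOR NOT 0) -> 0
  row 8 [01000]: (((0 IMPLIES NOT 0) OR (NOT 0 AND NOT 0)) XOR NOT 1) -> 1
  row 9 [01001]: (((0 IMPLIES NOT 1) OR (NOT 1 AND NOT 0)) XOR NOT 1) -> 1
  row 10 [01010]: (((0 IMPLIES NOT 0) OR (NOT 0 AND NOT 0)) XOR NOT 1) -> 1
  row 11 [01011]: (((0 IMPLIES NOT 1) OR (NOT 1 AND NOT 0)) XOR NOT 1) -> 1
  row 12 [01100]: (((0 IMPLIES NOT 0) OR (NOT 0 AND NOT 1)) XOR NOT 1) -> 1
  row 13 [01101]: (((0 IMPLIES NOT 1) OR (NOT 1 AND NOT 1)) XOR NOT 1) -> 1
  row 14 [01110]: (((0 IMPLIES NOT 0) OR (NOT 0 AND NOT 1)) XOR NOT 1) -> 1
  row 15 [01111]: (((0 IMPLIES NOT 1) OR (NOT 1 AND NOT 1)) XOR NOT 1) -> 1
  row 16 [10000]: (((1 IMPLIES NOT 0) OR (NOT 0 AND NOT 0)) XOR NOT 0) -> 0
  row 17 [10001]: (((1 IMPLIES NOT 1) OR (NOT 1 AND NOT 0)) XOR NOT 0) -> 1
  row 18 [10010]: (((1 IMPLIES NOT 0) OR (NOT 0 AND NOT 0)) XOR NOT 0) -> 0
  row 19 [10011]: (((1 IMPLIES NOT 1) OR (NOT 1 AND NOT 0)) XOR NOT 0) -> 1
  row 20 [10100]: (((1 IMPLIES NOT 0) OR (NOT 0 AND NOT 1)) XOR NOT 0) -> 0
  row 21 [10101]: (((1 IMPLIES NOT 1) OR (NOT 1 AND NOT 1)) XOR NOT 0) -> 1
  row 22 [10110]: (((1 IMPLIES NOT 0) OR (NOT 0 AND NOT 1)) XOR NOT 0) -> 0
  row 23 [10111]: (((1 IMPLIES NOT 1) OR (NOT 1 AND NOT 1)) XOR NOT 0) -> 1
  row 24 [11000]: (((1 IMPLIES NOT 0) OR (NOT 0 AND NOT 0)) XOR NOT 1) -> 1
  row 25 [11001]: (((1 IMPLIES NOT 1) OR (NOT 1 AND NOT 0)) XOR NOT 1) -> 0
  row 26 [11010]: (((1 IMPLIES NOT 0) OR (NOT 0 AND NOT 0)) XOR NOT 1) -> 1
  row 27 [11011]: (((1 IMPLIES NOT 1) OR (NOT 1 AND NOT 0)) XOR NOT 1) -> 0
  row 28 [11100]: (((1 IMPLIES NOT 0) OR (NOT 0 AND NOT 1)) XOR NOT 1) -> 1
  row 29 [11101]: (((1 IMPLIES NOT 1) OR (NOT 1 AND NOT 1)) XOR NOT 1) -> 0
  row 30 [11110]: (((1 IMPLIES NOT 0) OR (NOT 0 AND NOT 1)) XOR NOT 1) -> 1
  row 31 [11111]: (((1 IMPLIES NOT 1) OR (NOT 1 AND NOT 1)) XOR NOT 1) -> 0
Full result column, 8 rows per line (x1,x2 fixed per line; x3,x4,x5 runs 000..111 left to right):
  rows 0-7 [x1,x2=00]: 00000000  (ones: 0)
  rows 8-15 [x1,x2=01]: 11111111  (ones: 8)
  rows 16-23 [x1,x2=10]: 01010101  (ones: 4)
  rows 24-31 [x1,x2=11]: 10101010  (ones: 4)
Count of 1-rows = 0+8+4+4 = 16

16


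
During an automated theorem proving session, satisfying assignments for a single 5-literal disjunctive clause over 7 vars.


Step 1: Total=2^7=128
Step 2: Unsat when all 5 false: 2^2=4
Step 3: Sat=128-4=124

124


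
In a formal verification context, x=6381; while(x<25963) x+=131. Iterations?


Step 1: x goes from 6381 toward 25963 by 131; the body runs while x<25963, so iterations = ceil((bound-start)/step)
Step 2: Distance=19582
Step 3: ceil(19582/131)=150

150


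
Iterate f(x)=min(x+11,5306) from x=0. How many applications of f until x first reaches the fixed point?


Step 1: x=0, cap=5306, increment=11
Step 2: x grows by 11 each step until capped at 5306; fixed point is x=5306
Step 3: iterations = ceil(5306/11) = 483

483


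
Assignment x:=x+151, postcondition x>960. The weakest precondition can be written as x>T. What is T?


Formula: wp(x:=E, P) = P[E/x] (substitute E for x in postcondition)
Step 1: Postcondition: x>960
Step 2: Substitute x+151 for x: x+151>960
Step 3: Solve for x: x > 960-151 = 809

809


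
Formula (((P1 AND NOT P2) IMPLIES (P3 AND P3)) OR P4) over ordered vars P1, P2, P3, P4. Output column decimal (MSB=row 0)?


Formula: (((P1 AND NOT P2) IMPLIES (P3 AND P3)) OR P4) over P1, P2, P3, P4 (16 rows)
Evaluate each row (bits = P1,P2,P3,P4, MSB first):
  row 0 [0000]: (((0 AND NOT 0) IMPLIES (0 AND 0)) OR 0) -> 1
  row 1 [0001]: (((0 AND NOT 0) IMPLIES (0 AND 0)) OR 1) -> 1
  row 2 [0010]: (((0 AND NOT 0) IMPLIES (1 AND 1)) OR 0) -> 1
  row 3 [0011]: (((0 AND NOT 0) IMPLIES (1 AND 1)) OR 1) -> 1
  row 4 [0100]: (((0 AND NOT 1) IMPLIES (0 AND 0)) OR 0) -> 1
  row 5 [0101]: (((0 AND NOT 1) IMPLIES (0 AND 0)) OR 1) -> 1
  row 6 [0110]: (((0 AND NOT 1) IMPLIES (1 AND 1)) OR 0) -> 1
  row 7 [0111]: (((0 AND NOT 1) IMPLIES (1 AND 1)) OR 1) -> 1
  row 8 [1000]: (((1 AND NOT 0) IMPLIES (0 AND 0)) OR 0) -> 0
  row 9 [1001]: (((1 AND NOT 0) IMPLIES (0 AND 0)) OR 1) -> 1
  row 10 [1010]: (((1 AND NOT 0) IMPLIES (1 AND 1)) OR 0) -> 1
  row 11 [1011]: (((1 AND NOT 0) IMPLIES (1 AND 1)) OR 1) -> 1
  row 12 [1100]: (((1 AND NOT 1) IMPLIES (0 AND 0)) OR 0) -> 1
  row 13 [1101]: (((1 AND NOT 1) IMPLIES (0 AND 0)) OR 1) -> 1
  row 14 [1110]: (((1 AND NOT 1) IMPLIES (1 AND 1)) OR 0) -> 1
  row 15 [1111]: (((1 AND NOT 1) IMPLIES (1 AND 1)) OR 1) -> 1
Full result column, 4 rows per line (P1,P2 fixed per line; P3,P4 runs 00..11 left to right):
  rows 0-3 [P1,P2=00]: 1111  = hex F
  rows 4-7 [P1,P2=01]: 1111  = hex F
  rows 8-11 [P1,P2=10]: 0111  = hex 7
  rows 12-15 [P1,P2=11]: 1111  = hex F
Output column (row 0 .. row 15) = 1111111101111111
Output column grouped in 4s = 1111 1111 0111 1111 = 0xFF7F
Convert to decimal digit by digit (value = value*16 + digit):
  F -> 15
  15*16 + 15 (F) = 255
  255*16 + 7 = 4087
  4087*16 + 15 (F) = 65407
Decimal = 65407

65407


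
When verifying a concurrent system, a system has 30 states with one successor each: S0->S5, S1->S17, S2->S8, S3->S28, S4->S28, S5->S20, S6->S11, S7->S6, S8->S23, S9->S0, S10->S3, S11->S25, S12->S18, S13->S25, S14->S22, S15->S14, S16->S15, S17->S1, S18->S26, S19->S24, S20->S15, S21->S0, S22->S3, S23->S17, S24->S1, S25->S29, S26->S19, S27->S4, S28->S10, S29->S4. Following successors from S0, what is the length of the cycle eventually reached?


Trace from S0 until a state repeats:
  S0 -> S5 -> S20 -> S15 -> S14 -> S22 -> S3 -> S28 -> S10 -> S3
S3 first seen at step 6, revisited at step 9.
Cycle length = 9 - 6 = 3

3


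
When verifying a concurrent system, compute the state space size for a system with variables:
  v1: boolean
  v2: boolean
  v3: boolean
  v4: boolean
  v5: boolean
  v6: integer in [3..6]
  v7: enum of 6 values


State space = product of domain sizes of all variables.
Domain sizes:
  v1 (boolean): 2
  v2 (boolean): 2
  v3 (boolean): 2
  v4 (boolean): 2
  v5 (boolean): 2
  v6 (integer in [3..6]): 4
  v7 (enum of 6 values): 6
Product = 2 * 2 * 2 * 2 * 2 * 4 * 6 = 768

768


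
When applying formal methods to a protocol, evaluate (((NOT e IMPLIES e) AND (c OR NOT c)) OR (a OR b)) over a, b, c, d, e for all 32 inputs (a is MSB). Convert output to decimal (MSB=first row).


Formula: (((NOT e IMPLIES e) AND (c OR NOT c)) OR (a OR b)) over a, b, c, d, e (32 rows)
Evaluate each row (bits = a,b,c,d,e, MSB first):
  row 0 [00000]: (((NOT 0 IMPLIES 0) AND (0 OR NOT 0)) OR (0 OR 0)) -> 0
  row 1 [00001]: (((NOT 1 IMPLIES 1) AND (0 OR NOT 0)) OR (0 OR 0)) -> 1
  row 2 [00010]: (((NOT 0 IMPLIES 0) AND (0 OR NOT 0)) OR (0 OR 0)) -> 0
  row 3 [00011]: (((NOT 1 IMPLIES 1) AND (0 OR NOT 0)) OR (0 OR 0)) -> 1
  row 4 [00100]: (((NOT 0 IMPLIES 0) AND (1 OR NOT 1)) OR (0 OR 0)) -> 0
  row 5 [00101]: (((NOT 1 IMPLIES 1) AND (1 OR NOT 1)) OR (0 OR 0)) -> 1
  row 6 [00110]: (((NOT 0 IMPLIES 0) AND (1 OR NOT 1)) OR (0 OR 0)) -> 0
  row 7 [00111]: (((NOT 1 IMPLIES 1) AND (1 OR NOT 1)) OR (0 OR 0)) -> 1
  row 8 [01000]: (((NOT 0 IMPLIES 0) AND (0 OR NOT 0)) OR (0 OR 1)) -> 1
  row 9 [01001]: (((NOT 1 IMPLIES 1) AND (0 OR NOT 0)) OR (0 OR 1)) -> 1
  row 10 [01010]: (((NOT 0 IMPLIES 0) AND (0 OR NOT 0)) OR (0 OR 1)) -> 1
  row 11 [01011]: (((NOT 1 IMPLIES 1) AND (0 OR NOT 0)) OR (0 OR 1)) -> 1
  row 12 [01100]: (((NOT 0 IMPLIES 0) AND (1 OR NOT 1)) OR (0 OR 1)) -> 1
  row 13 [01101]: (((NOT 1 IMPLIES 1) AND (1 OR NOT 1)) OR (0 OR 1)) -> 1
  row 14 [01110]: (((NOT 0 IMPLIES 0) AND (1 OR NOT 1)) OR (0 OR 1)) -> 1
  row 15 [01111]: (((NOT 1 IMPLIES 1) AND (1 OR NOT 1)) OR (0 OR 1)) -> 1
  row 16 [10000]: (((NOT 0 IMPLIES 0) AND (0 OR NOT 0)) OR (1 OR 0)) -> 1
  row 17 [10001]: (((NOT 1 IMPLIES 1) AND (0 OR NOT 0)) OR (1 OR 0)) -> 1
  row 18 [10010]: (((NOT 0 IMPLIES 0) AND (0 OR NOT 0)) OR (1 OR 0)) -> 1
  row 19 [10011]: (((NOT 1 IMPLIES 1) AND (0 OR NOT 0)) OR (1 OR 0)) -> 1
  row 20 [10100]: (((NOT 0 IMPLIES 0) AND (1 OR NOT 1)) OR (1 OR 0)) -> 1
  row 21 [10101]: (((NOT 1 IMPLIES 1) AND (1 OR NOT 1)) OR (1 OR 0)) -> 1
  row 22 [10110]: (((NOT 0 IMPLIES 0) AND (1 OR NOT 1)) OR (1 OR 0)) -> 1
  row 23 [10111]: (((NOT 1 IMPLIES 1) AND (1 OR NOT 1)) OR (1 OR 0)) -> 1
  row 24 [11000]: (((NOT 0 IMPLIES 0) AND (0 OR NOT 0)) OR (1 OR 1)) -> 1
  row 25 [11001]: (((NOT 1 IMPLIES 1) AND (0 OR NOT 0)) OR (1 OR 1)) -> 1
  row 26 [11010]: (((NOT 0 IMPLIES 0) AND (0 OR NOT 0)) OR (1 OR 1)) -> 1
  row 27 [11011]: (((NOT 1 IMPLIES 1) AND (0 OR NOT 0)) OR (1 OR 1)) -> 1
  row 28 [11100]: (((NOT 0 IMPLIES 0) AND (1 OR NOT 1)) OR (1 OR 1)) -> 1
  row 29 [11101]: (((NOT 1 IMPLIES 1) AND (1 OR NOT 1)) OR (1 OR 1)) -> 1
  row 30 [11110]: (((NOT 0 IMPLIES 0) AND (1 OR NOT 1)) OR (1 OR 1)) -> 1
  row 31 [11111]: (((NOT 1 IMPLIES 1) AND (1 OR NOT 1)) OR (1 OR 1)) -> 1
Full result column, 4 rows per line (a,b,c fixed per line; d,e runs 00..11 left to right):
  rows 0-3 [a,b,c=000]: 0101  = hex 5
  rows 4-7 [a,b,c=001]: 0101  = hex 5
  rows 8-11 [a,b,c=010]: 1111  = hex F
  rows 12-15 [a,b,c=011]: 1111  = hex F
  rows 16-19 [a,b,c=100]: 1111  = hex F
  rows 20-23 [a,b,c=101]: 1111  = hex F
  rows 24-27 [a,b,c=110]: 1111  = hex F
  rows 28-31 [a,b,c=111]: 1111  = hex F
Output column (row 0 .. row 31) = 01010101111111111111111111111111
Output column grouped in 4s = 0101 0101 1111 1111 1111 1111 1111 1111 = 0x55FFFFFF
Convert to decimal digit by digit (value = value*16 + digit):
  5 -> 5
  5*16 + 5 = 85
  85*16 + 15 (F) = 1375
  1375*16 + 15 (F) = 22015
  22015*16 + 15 (F) = 352255
  352255*16 + 15 (F) = 5636095
  5636095*16 + 15 (F) = 90177535
  90177535*16 + 15 (F) = 1442840575
Decimal = 1442840575

1442840575


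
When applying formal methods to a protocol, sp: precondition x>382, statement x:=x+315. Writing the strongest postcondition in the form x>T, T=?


Formula: sp(P, x:=E) = exists old_x. (x = E[old_x/x]) AND P[old_x/x] (old_x is the value of x before the assignment; eliminate old_x by solving x = E[old_x/x] for old_x)
Step 1: Precondition P: x>382, i.e. old_x > 382
Step 2: Assignment gives x = old_x + 315, so old_x = x - 315
Step 3: Substitute into P: x - 315 > 382
Step 4: Simplify: x > 382+315 = 697

697


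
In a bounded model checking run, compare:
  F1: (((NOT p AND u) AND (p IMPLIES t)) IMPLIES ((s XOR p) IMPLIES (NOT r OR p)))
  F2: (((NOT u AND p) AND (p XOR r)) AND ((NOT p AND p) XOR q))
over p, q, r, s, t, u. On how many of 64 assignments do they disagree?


F1 = (((NOT p AND u) AND (p IMPLIES t)) IMPLIES ((s XOR p) IMPLIES (NOT r OR p)))
F2 = (((NOT u AND p) AND (p XOR r)) AND ((NOT p AND p) XOR q))
Evaluate both on each of 64 rows (bits = p,q,r,s,t,u):
  row 0 [000000]: F1=1 F2=0 (differ) -> 1
  row 1 [000001]: F1=1 F2=0 (differ) -> 1
  row 2 [000010]: F1=1 F2=0 (differ) -> 1
  row 3 [000011]: F1=1 F2=0 (differ) -> 1
  row 4 [000100]: F1=1 F2=0 (differ) -> 1
  (every remaining row is evaluated the same way; all 64 results are listed next)
Full result column, 8 rows per line (p,q,r fixed per line; s,t,u runs 000..111 left to right):
  rows 0-7 [p,q,r=000]: 11111111  (ones: 8)
  rows 8-15 [p,q,r=001]: 11111010  (ones: 6)
  rows 16-23 [p,q,r=010]: 11111111  (ones: 8)
  rows 24-31 [p,q,r=011]: 11111010  (ones: 6)
  rows 32-39 [p,q,r=100]: 11111111  (ones: 8)
  rows 40-47 [p,q,r=101]: 11111111  (ones: 8)
  rows 48-55 [p,q,r=110]: 01010101  (ones: 4)
  rows 56-63 [p,q,r=111]: 11111111  (ones: 8)
Disagreements = 8+6+8+6+8+8+4+8 = 56

56


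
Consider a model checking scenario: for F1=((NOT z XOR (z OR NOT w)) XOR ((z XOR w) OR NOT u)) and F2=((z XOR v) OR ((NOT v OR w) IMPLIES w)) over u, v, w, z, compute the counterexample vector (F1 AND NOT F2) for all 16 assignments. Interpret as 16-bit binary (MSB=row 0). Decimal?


F1 = ((NOT z XOR (z OR NOT w)) XOR ((z XOR w) OR NOT u))
F2 = ((z XOR v) OR ((NOT v OR w) IMPLIES w))
Counterexample to F1=>F2 is where F1=1 and F2=0.
Evaluate each row (bits = u,v,w,z, MSB first):
  row 0 [0000]: F1=1 F2=0 -> F1&~F2 -> 1
  row 1 [0001]: F1=0 F2=1 -> F1&~F2 -> 0
  row 2 [0010]: F1=0 F2=1 -> F1&~F2 -> 0
  row 3 [0011]: F1=0 F2=1 -> F1&~F2 -> 0
  row 4 [0100]: F1=1 F2=1 -> F1&~F2 -> 0
  row 5 [0101]: F1=0 F2=1 -> F1&~F2 -> 0
  row 6 [0110]: F1=0 F2=1 -> F1&~F2 -> 0
  row 7 [0111]: F1=0 F2=1 -> F1&~F2 -> 0
  row 8 [1000]: F1=0 F2=0 -> F1&~F2 -> 0
  row 9 [1001]: F1=0 F2=1 -> F1&~F2 -> 0
  row 10 [1010]: F1=0 F2=1 -> F1&~F2 -> 0
  row 11 [1011]: F1=1 F2=1 -> F1&~F2 -> 0
  row 12 [1100]: F1=0 F2=1 -> F1&~F2 -> 0
  row 13 [1101]: F1=0 F2=1 -> F1&~F2 -> 0
  row 14 [1110]: F1=0 F2=1 -> F1&~F2 -> 0
  row 15 [1111]: F1=1 F2=1 -> F1&~F2 -> 0
Full result column, 4 rows per line (u,v fixed per line; w,z runs 00..11 left to right):
  rows 0-3 [u,v=00]: 1000  = hex 8
  rows 4-7 [u,v=01]: 0000  = hex 0
  rows 8-11 [u,v=10]: 0000  = hex 0
  rows 12-15 [u,v=11]: 0000  = hex 0
Counterexample vector (row 0 .. row 15) = 1000000000000000
Output column grouped in 4s = 1000 0000 0000 0000 = 0x8000
Convert to decimal digit by digit (value = value*16 + digit):
  8 -> 8
  8*16 + 0 = 128
  128*16 + 0 = 2048
  2048*16 + 0 = 32768
Decimal = 32768

32768


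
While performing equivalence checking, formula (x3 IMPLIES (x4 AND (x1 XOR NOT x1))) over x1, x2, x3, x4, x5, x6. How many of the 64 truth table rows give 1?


Formula: (x3 IMPLIES (x4 AND (x1 XOR NOT x1))) over 6 vars (64 rows)
Evaluate each row (x1, x2, x3, x4, x5, x6 as bits, MSB first):
  row 0 [000000]: (0 IMPLIES (0 AND (0 XOR NOT 0))) -> 1
  row 1 [000001]: (0 IMPLIES (0 AND (0 XOR NOT 0))) -> 1
  row 2 [000010]: (0 IMPLIES (0 AND (0 XOR NOT 0))) -> 1
  row 3 [000011]: (0 IMPLIES (0 AND (0 XOR NOT 0))) -> 1
  row 4 [000100]: (0 IMPLIES (1 AND (0 XOR NOT 0))) -> 1
  (every remaining row is evaluated the same way; all 64 results are listed next)
Full result column, 8 rows per line (x1,x2,x3 fixed per line; x4,x5,x6 runs 000..111 left to right):
  rows 0-7 [x1,x2,x3=000]: 11111111  (ones: 8)
  rows 8-15 [x1,x2,x3=001]: 00001111  (ones: 4)
  rows 16-23 [x1,x2,x3=010]: 11111111  (ones: 8)
  rows 24-31 [x1,x2,x3=011]: 00001111  (ones: 4)
  rows 32-39 [x1,x2,x3=100]: 11111111  (ones: 8)
  rows 40-47 [x1,x2,x3=101]: 00001111  (ones: 4)
  rows 48-55 [x1,x2,x3=110]: 11111111  (ones: 8)
  rows 56-63 [x1,x2,x3=111]: 00001111  (ones: 4)
Count of 1-rows = 8+4+8+4+8+4+8+4 = 48

48


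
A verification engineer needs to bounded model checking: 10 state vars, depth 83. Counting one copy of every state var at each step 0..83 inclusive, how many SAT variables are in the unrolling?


BMC unrolls to depth k, creating one copy of each state var for steps 0..k.
Step count = 83 + 1 = 84 (steps 0 through 83)
Vars per step = 10
Total = 10 * 84 = 840

840


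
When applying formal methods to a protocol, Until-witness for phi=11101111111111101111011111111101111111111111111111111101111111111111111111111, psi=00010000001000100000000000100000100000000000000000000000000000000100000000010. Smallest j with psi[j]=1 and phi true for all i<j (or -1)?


(phi U psi) at 0: need smallest j with psi[j]=1 and phi[i]=1 for all i in [0,j).
Scan from step 0:
  step 0: phi=1, psi=0 -> continue
  step 1: phi=1, psi=0 -> continue
  step 2: phi=1, psi=0 -> continue
  step 3: psi=1 and phi held for [0,3) -> witness found
Witness step = 3

3


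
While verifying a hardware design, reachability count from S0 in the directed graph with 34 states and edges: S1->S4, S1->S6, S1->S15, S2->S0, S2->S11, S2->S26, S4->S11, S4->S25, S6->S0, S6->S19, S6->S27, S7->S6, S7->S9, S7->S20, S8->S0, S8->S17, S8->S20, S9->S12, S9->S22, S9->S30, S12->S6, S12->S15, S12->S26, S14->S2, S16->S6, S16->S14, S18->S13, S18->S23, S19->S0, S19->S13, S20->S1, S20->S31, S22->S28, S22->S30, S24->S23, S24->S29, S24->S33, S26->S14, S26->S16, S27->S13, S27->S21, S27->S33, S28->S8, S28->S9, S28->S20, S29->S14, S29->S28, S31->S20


BFS from S0:
  layer 0: {S0}
Reachable set: {S0}
Count = 1

1


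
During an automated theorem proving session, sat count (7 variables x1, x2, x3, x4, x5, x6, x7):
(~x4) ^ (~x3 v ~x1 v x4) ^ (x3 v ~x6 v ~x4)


CNF with 3 clauses over 7 vars (128 assignments).
An assignment satisfies CNF iff every clause has >=1 true literal.
Check each row (bits = x1,x2,x3,x4,x5,x6,x7; clause T/F shown):
  row 0 [0000000]: clauses=TTT -> 1
  row 1 [0000001]: clauses=TTT -> 1
  row 2 [0000010]: clauses=TTT -> 1
  row 3 [0000011]: clauses=TTT -> 1
  row 4 [0000100]: clauses=TTT -> 1
  (every remaining row is evaluated the same way; all 128 results are listed next)
Full result column, 8 rows per line (x1,x2,x3,x4 fixed per line; x5,x6,x7 runs 000..111 left to right):
  rows 0-7 [x1,x2,x3,x4=0000]: 11111111  (ones: 8)
  rows 8-15 [x1,x2,x3,x4=0001]: 00000000  (ones: 0)
  rows 16-23 [x1,x2,x3,x4=0010]: 11111111  (ones: 8)
  rows 24-31 [x1,x2,x3,x4=0011]: 00000000  (ones: 0)
  rows 32-39 [x1,x2,x3,x4=0100]: 11111111  (ones: 8)
  rows 40-47 [x1,x2,x3,x4=0101]: 00000000  (ones: 0)
  rows 48-55 [x1,x2,x3,x4=0110]: 11111111  (ones: 8)
  rows 56-63 [x1,x2,x3,x4=0111]: 00000000  (ones: 0)
  rows 64-71 [x1,x2,x3,x4=1000]: 11111111  (ones: 8)
  rows 72-79 [x1,x2,x3,x4=1001]: 00000000  (ones: 0)
  rows 80-87 [x1,x2,x3,x4=1010]: 00000000  (ones: 0)
  rows 88-95 [x1,x2,x3,x4=1011]: 00000000  (ones: 0)
  rows 96-103 [x1,x2,x3,x4=1100]: 11111111  (ones: 8)
  rows 104-111 [x1,x2,x3,x4=1101]: 00000000  (ones: 0)
  rows 112-119 [x1,x2,x3,x4=1110]: 00000000  (ones: 0)
  rows 120-127 [x1,x2,x3,x4=1111]: 00000000  (ones: 0)
Satisfying assignments = 8+0+8+0+8+0+8+0+8+0+0+0+8+0+0+0 = 48

48


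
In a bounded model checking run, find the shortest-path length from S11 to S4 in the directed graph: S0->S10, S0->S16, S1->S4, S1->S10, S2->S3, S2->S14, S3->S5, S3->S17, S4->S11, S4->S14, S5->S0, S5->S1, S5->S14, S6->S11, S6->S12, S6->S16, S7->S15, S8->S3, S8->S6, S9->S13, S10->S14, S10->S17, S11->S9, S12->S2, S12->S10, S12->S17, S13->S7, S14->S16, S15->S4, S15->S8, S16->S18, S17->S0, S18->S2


BFS layer-by-layer from S11:
  dist 0: {S11}
  dist 1: {S9}
  dist 2: {S13}
  dist 3: {S7}
  dist 4: {S15}
  dist 5: {S4, S8}
  -> S4 reached at distance 5
Shortest path length = 5

5


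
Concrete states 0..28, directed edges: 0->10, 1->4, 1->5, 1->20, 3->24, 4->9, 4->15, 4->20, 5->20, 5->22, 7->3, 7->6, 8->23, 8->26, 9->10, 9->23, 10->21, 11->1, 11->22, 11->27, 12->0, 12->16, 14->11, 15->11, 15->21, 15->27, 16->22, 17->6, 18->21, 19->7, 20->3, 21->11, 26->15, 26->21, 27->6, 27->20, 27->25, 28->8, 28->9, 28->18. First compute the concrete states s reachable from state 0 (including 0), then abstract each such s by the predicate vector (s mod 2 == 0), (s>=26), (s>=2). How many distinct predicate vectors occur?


BFS from 0:
Concrete reachable: {0, 1, 3, 4, 5, 6, 9, 10, 11, 15, 20, 21, 22, 23, 24, 25, 27}
Abstract via predicates (s mod 2 == 0), (s>=26), (s>=2):
  (0,0,0) <- {1}
  (0,0,1) <- {3, 5, 9, 11, 15, 21, 23, 25}
  (0,1,1) <- {27}
  (1,0,0) <- {0}
  (1,0,1) <- {4, 6, 10, 20, 22, 24}
Distinct abstract states = 5

5


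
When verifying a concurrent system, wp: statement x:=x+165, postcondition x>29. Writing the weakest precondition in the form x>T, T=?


Formula: wp(x:=E, P) = P[E/x] (substitute E for x in postcondition)
Step 1: Postcondition: x>29
Step 2: Substitute x+165 for x: x+165>29
Step 3: Solve for x: x > 29-165 = -136

-136


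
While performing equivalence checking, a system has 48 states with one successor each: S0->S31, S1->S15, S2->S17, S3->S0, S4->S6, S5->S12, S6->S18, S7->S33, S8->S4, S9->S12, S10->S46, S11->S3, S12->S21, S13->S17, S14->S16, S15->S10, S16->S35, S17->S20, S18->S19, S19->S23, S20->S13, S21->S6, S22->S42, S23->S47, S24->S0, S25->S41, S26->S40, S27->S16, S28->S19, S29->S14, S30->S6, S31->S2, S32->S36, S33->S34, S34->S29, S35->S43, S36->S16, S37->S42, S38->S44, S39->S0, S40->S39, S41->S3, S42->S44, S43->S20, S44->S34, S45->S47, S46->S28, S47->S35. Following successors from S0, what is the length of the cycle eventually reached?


Trace from S0 until a state repeats:
  S0 -> S31 -> S2 -> S17 -> S20 -> S13 -> S17
S17 first seen at step 3, revisited at step 6.
Cycle length = 6 - 3 = 3

3


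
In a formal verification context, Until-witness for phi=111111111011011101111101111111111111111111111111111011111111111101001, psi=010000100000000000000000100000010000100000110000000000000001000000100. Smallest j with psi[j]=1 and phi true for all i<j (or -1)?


(phi U psi) at 0: need smallest j with psi[j]=1 and phi[i]=1 for all i in [0,j).
Scan from step 0:
  step 0: phi=1, psi=0 -> continue
  step 1: psi=1 and phi held for [0,1) -> witness found
Witness step = 1

1


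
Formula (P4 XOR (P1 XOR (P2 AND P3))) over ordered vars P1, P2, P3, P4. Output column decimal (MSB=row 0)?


Formula: (P4 XOR (P1 XOR (P2 AND P3))) over P1, P2, P3, P4 (16 rows)
Evaluate each row (bits = P1,P2,P3,P4, MSB first):
  row 0 [0000]: (0 XOR (0 XOR (0 AND 0))) -> 0
  row 1 [0001]: (1 XOR (0 XOR (0 AND 0))) -> 1
  row 2 [0010]: (0 XOR (0 XOR (0 AND 1))) -> 0
  row 3 [0011]: (1 XOR (0 XOR (0 AND 1))) -> 1
  row 4 [0100]: (0 XOR (0 XOR (1 AND 0))) -> 0
  row 5 [0101]: (1 XOR (0 XOR (1 AND 0))) -> 1
  row 6 [0110]: (0 XOR (0 XOR (1 AND 1))) -> 1
  row 7 [0111]: (1 XOR (0 XOR (1 AND 1))) -> 0
  row 8 [1000]: (0 XOR (1 XOR (0 AND 0))) -> 1
  row 9 [1001]: (1 XOR (1 XOR (0 AND 0))) -> 0
  row 10 [1010]: (0 XOR (1 XOR (0 AND 1))) -> 1
  row 11 [1011]: (1 XOR (1 XOR (0 AND 1))) -> 0
  row 12 [1100]: (0 XOR (1 XOR (1 AND 0))) -> 1
  row 13 [1101]: (1 XOR (1 XOR (1 AND 0))) -> 0
  row 14 [1110]: (0 XOR (1 XOR (1 AND 1))) -> 0
  row 15 [1111]: (1 XOR (1 XOR (1 AND 1))) -> 1
Full result column, 4 rows per line (P1,P2 fixed per line; P3,P4 runs 00..11 left to right):
  rows 0-3 [P1,P2=00]: 0101  = hex 5
  rows 4-7 [P1,P2=01]: 0110  = hex 6
  rows 8-11 [P1,P2=10]: 1010  = hex A
  rows 12-15 [P1,P2=11]: 1001  = hex 9
Output column (row 0 .. row 15) = 0101011010101001
Output column grouped in 4s = 0101 0110 1010 1001 = 0x56A9
Convert to decimal digit by digit (value = value*16 + digit):
  5 -> 5
  5*16 + 6 = 86
  86*16 + 10 (A) = 1386
  1386*16 + 9 = 22185
Decimal = 22185

22185


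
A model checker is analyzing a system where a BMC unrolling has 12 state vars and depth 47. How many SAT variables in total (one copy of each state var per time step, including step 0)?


BMC unrolls to depth k, creating one copy of each state var for steps 0..k.
Step count = 47 + 1 = 48 (steps 0 through 47)
Vars per step = 12
Total = 12 * 48 = 576

576


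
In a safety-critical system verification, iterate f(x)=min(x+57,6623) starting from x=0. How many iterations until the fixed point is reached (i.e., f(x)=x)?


Step 1: x=0, cap=6623, increment=57
Step 2: x grows by 57 each step until capped at 6623; fixed point is x=6623
Step 3: iterations = ceil(6623/57) = 117

117


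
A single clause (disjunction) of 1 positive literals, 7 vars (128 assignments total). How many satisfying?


Step 1: Total=2^7=128
Step 2: Unsat when all 1 false: 2^6=64
Step 3: Sat=128-64=64

64


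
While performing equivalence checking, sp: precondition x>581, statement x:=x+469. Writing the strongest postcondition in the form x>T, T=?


Formula: sp(P, x:=E) = exists old_x. (x = E[old_x/x]) AND P[old_x/x] (old_x is the value of x before the assignment; eliminate old_x by solving x = E[old_x/x] for old_x)
Step 1: Precondition P: x>581, i.e. old_x > 581
Step 2: Assignment gives x = old_x + 469, so old_x = x - 469
Step 3: Substitute into P: x - 469 > 581
Step 4: Simplify: x > 581+469 = 1050

1050


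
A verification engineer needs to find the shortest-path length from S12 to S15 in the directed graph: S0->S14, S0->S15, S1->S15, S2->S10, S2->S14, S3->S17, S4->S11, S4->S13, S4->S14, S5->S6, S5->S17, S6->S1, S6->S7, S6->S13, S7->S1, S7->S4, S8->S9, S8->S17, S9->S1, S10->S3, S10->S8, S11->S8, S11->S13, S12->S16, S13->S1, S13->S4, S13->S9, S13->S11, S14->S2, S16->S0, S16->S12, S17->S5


BFS layer-by-layer from S12:
  dist 0: {S12}
  dist 1: {S16}
  dist 2: {S0}
  dist 3: {S14, S15}
  -> S15 reached at distance 3
Shortest path length = 3

3


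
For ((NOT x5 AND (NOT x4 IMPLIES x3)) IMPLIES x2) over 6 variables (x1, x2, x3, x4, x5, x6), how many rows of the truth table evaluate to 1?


Formula: ((NOT x5 AND (NOT x4 IMPLIES x3)) IMPLIES x2) over 6 vars (64 rows)
Evaluate each row (x1, x2, x3, x4, x5, x6 as bits, MSB first):
  row 0 [000000]: ((NOT 0 AND (NOT 0 IMPLIES 0)) IMPLIES 0) -> 1
  row 1 [000001]: ((NOT 0 AND (NOT 0 IMPLIES 0)) IMPLIES 0) -> 1
  row 2 [000010]: ((NOT 1 AND (NOT 0 IMPLIES 0)) IMPLIES 0) -> 1
  row 3 [000011]: ((NOT 1 AND (NOT 0 IMPLIES 0)) IMPLIES 0) -> 1
  row 4 [000100]: ((NOT 0 AND (NOT 1 IMPLIES 0)) IMPLIES 0) -> 0
  (every remaining row is evaluated the same way; all 64 results are listed next)
Full result column, 8 rows per line (x1,x2,x3 fixed per line; x4,x5,x6 runs 000..111 left to right):
  rows 0-7 [x1,x2,x3=000]: 11110011  (ones: 6)
  rows 8-15 [x1,x2,x3=001]: 00110011  (ones: 4)
  rows 16-23 [x1,x2,x3=010]: 11111111  (ones: 8)
  rows 24-31 [x1,x2,x3=011]: 11111111  (ones: 8)
  rows 32-39 [x1,x2,x3=100]: 11110011  (ones: 6)
  rows 40-47 [x1,x2,x3=101]: 00110011  (ones: 4)
  rows 48-55 [x1,x2,x3=110]: 11111111  (ones: 8)
  rows 56-63 [x1,x2,x3=111]: 11111111  (ones: 8)
Count of 1-rows = 6+4+8+8+6+4+8+8 = 52

52


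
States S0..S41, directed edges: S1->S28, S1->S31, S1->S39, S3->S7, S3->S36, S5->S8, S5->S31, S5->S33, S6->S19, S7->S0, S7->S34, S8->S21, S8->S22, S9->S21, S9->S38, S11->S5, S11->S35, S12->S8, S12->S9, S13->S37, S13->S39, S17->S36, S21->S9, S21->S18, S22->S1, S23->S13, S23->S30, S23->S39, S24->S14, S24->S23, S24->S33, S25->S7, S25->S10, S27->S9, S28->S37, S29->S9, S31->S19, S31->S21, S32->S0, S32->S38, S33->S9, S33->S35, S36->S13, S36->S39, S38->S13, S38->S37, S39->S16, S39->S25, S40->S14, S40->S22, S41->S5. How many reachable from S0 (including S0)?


BFS from S0:
  layer 0: {S0}
Reachable set: {S0}
Count = 1

1


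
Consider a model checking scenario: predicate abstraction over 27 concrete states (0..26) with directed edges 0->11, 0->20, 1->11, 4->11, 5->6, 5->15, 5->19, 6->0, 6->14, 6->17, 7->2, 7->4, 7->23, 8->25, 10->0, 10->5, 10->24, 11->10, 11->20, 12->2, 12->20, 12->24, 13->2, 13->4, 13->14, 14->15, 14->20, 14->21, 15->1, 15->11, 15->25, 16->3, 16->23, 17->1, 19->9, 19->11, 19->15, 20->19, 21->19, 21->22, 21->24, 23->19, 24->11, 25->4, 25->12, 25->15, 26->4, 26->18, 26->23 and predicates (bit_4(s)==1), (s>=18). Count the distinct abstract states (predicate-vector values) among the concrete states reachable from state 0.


BFS from 0:
Concrete reachable: {0, 1, 2, 4, 5, 6, 9, 10, 11, 12, 14, 15, 17, 19, 20, 21, 22, 24, 25}
Abstract via predicates (bit_4(s)==1), (s>=18):
  (0,0) <- {0, 1, 2, 4, 5, 6, 9, 10, 11, 12, 14, 15}
  (1,0) <- {17}
  (1,1) <- {19, 20, 21, 22, 24, 25}
Distinct abstract states = 3

3


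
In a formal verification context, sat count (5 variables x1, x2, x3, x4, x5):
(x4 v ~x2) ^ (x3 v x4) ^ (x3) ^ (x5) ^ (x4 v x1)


CNF with 5 clauses over 5 vars (32 assignments).
An assignment satisfies CNF iff every clause has >=1 true literal.
Check each row (bits = x1,x2,x3,x4,x5; clause T/F shown):
  row 0 [00000]: clauses=TFFFF -> 0
  row 1 [00001]: clauses=TFFTF -> 0
  row 2 [00010]: clauses=TTFFT -> 0
  row 3 [00011]: clauses=TTFTT -> 0
  row 4 [00100]: clauses=TTTFF -> 0
  row 5 [00101]: clauses=TTTTF -> 0
  row 6 [00110]: clauses=TTTFT -> 0
  row 7 [00111]: clauses=TTTTT -> 1
  row 8 [01000]: clauses=FFFFF -> 0
  row 9 [01001]: clauses=FFFTF -> 0
  row 10 [01010]: clauses=TTFFT -> 0
  row 11 [01011]: clauses=TTFTT -> 0
  row 12 [01100]: clauses=FTTFF -> 0
  row 13 [01101]: clauses=FTTTF -> 0
  row 14 [01110]: clauses=TTTFT -> 0
  row 15 [01111]: clauses=TTTTT -> 1
  row 16 [10000]: clauses=TFFFT -> 0
  row 17 [10001]: clauses=TFFTT -> 0
  row 18 [10010]: clauses=TTFFT -> 0
  row 19 [10011]: clauses=TTFTT -> 0
  row 20 [10100]: clauses=TTTFT -> 0
  row 21 [10101]: clauses=TTTTT -> 1
  row 22 [10110]: clauses=TTTFT -> 0
  row 23 [10111]: clauses=TTTTT -> 1
  row 24 [11000]: clauses=FFFFT -> 0
  row 25 [11001]: clauses=FFFTT -> 0
  row 26 [11010]: clauses=TTFFT -> 0
  row 27 [11011]: clauses=TTFTT -> 0
  row 28 [11100]: clauses=FTTFT -> 0
  row 29 [11101]: clauses=FTTTT -> 0
  row 30 [11110]: clauses=TTTFT -> 0
  row 31 [11111]: clauses=TTTTT -> 1
Full result column, 8 rows per line (x1,x2 fixed per line; x3,x4,x5 runs 000..111 left to right):
  rows 0-7 [x1,x2=00]: 00000001  (ones: 1)
  rows 8-15 [x1,x2=01]: 00000001  (ones: 1)
  rows 16-23 [x1,x2=10]: 00000101  (ones: 2)
  rows 24-31 [x1,x2=11]: 00000001  (ones: 1)
Satisfying assignments = 1+1+2+1 = 5

5


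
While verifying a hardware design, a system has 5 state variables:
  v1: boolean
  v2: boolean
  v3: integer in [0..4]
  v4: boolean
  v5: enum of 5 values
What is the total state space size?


State space = product of domain sizes of all variables.
Domain sizes:
  v1 (boolean): 2
  v2 (boolean): 2
  v3 (integer in [0..4]): 5
  v4 (boolean): 2
  v5 (enum of 5 values): 5
Product = 2 * 2 * 5 * 2 * 5 = 200

200


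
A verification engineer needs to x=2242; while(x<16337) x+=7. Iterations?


Step 1: x goes from 2242 toward 16337 by 7; the body runs while x<16337, so iterations = ceil((bound-start)/step)
Step 2: Distance=14095
Step 3: ceil(14095/7)=2014

2014


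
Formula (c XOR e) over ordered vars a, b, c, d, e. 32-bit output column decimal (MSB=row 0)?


Formula: (c XOR e) over a, b, c, d, e (32 rows)
Evaluate each row (bits = a,b,c,d,e, MSB first):
  row 0 [00000]: (0 XOR 0) -> 0
  row 1 [00001]: (0 XOR 1) -> 1
  row 2 [00010]: (0 XOR 0) -> 0
  row 3 [00011]: (0 XOR 1) -> 1
  row 4 [00100]: (1 XOR 0) -> 1
  row 5 [00101]: (1 XOR 1) -> 0
  row 6 [00110]: (1 XOR 0) -> 1
  row 7 [00111]: (1 XOR 1) -> 0
  row 8 [01000]: (0 XOR 0) -> 0
  row 9 [01001]: (0 XOR 1) -> 1
  row 10 [01010]: (0 XOR 0) -> 0
  row 11 [01011]: (0 XOR 1) -> 1
  row 12 [01100]: (1 XOR 0) -> 1
  row 13 [01101]: (1 XOR 1) -> 0
  row 14 [01110]: (1 XOR 0) -> 1
  row 15 [01111]: (1 XOR 1) -> 0
  row 16 [10000]: (0 XOR 0) -> 0
  row 17 [10001]: (0 XOR 1) -> 1
  row 18 [10010]: (0 XOR 0) -> 0
  row 19 [10011]: (0 XOR 1) -> 1
  row 20 [10100]: (1 XOR 0) -> 1
  row 21 [10101]: (1 XOR 1) -> 0
  row 22 [10110]: (1 XOR 0) -> 1
  row 23 [10111]: (1 XOR 1) -> 0
  row 24 [11000]: (0 XOR 0) -> 0
  row 25 [11001]: (0 XOR 1) -> 1
  row 26 [11010]: (0 XOR 0) -> 0
  row 27 [11011]: (0 XOR 1) -> 1
  row 28 [11100]: (1 XOR 0) -> 1
  row 29 [11101]: (1 XOR 1) -> 0
  row 30 [11110]: (1 XOR 0) -> 1
  row 31 [11111]: (1 XOR 1) -> 0
Full result column, 4 rows per line (a,b,c fixed per line; d,e runs 00..11 left to right):
  rows 0-3 [a,b,c=000]: 0101  = hex 5
  rows 4-7 [a,b,c=001]: 1010  = hex A
  rows 8-11 [a,b,c=010]: 0101  = hex 5
  rows 12-15 [a,b,c=011]: 1010  = hex A
  rows 16-19 [a,b,c=100]: 0101  = hex 5
  rows 20-23 [a,b,c=101]: 1010  = hex A
  rows 24-27 [a,b,c=110]: 0101  = hex 5
  rows 28-31 [a,b,c=111]: 1010  = hex A
Output column (row 0 .. row 31) = 01011010010110100101101001011010
Output column grouped in 4s = 0101 1010 0101 1010 0101 1010 0101 1010 = 0x5A5A5A5A
Convert to decimal digit by digit (value = value*16 + digit):
  5 -> 5
  5*16 + 10 (A) = 90
  90*16 + 5 = 1445
  1445*16 + 10 (A) = 23130
  23130*16 + 5 = 370085
  370085*16 + 10 (A) = 5921370
  5921370*16 + 5 = 94741925
  94741925*16 + 10 (A) = 1515870810
Decimal = 1515870810

1515870810


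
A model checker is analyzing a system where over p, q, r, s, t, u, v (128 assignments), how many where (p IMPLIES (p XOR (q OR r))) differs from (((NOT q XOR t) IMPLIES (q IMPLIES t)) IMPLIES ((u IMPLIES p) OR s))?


F1 = (p IMPLIES (p XOR (q OR r)))
F2 = (((NOT q XOR t) IMPLIES (q IMPLIES t)) IMPLIES ((u IMPLIES p) OR s))
Evaluate both on each of 128 rows (bits = p,q,r,s,t,u,v):
  row 0 [0000000]: F1=1 F2=1 -> 0
  row 1 [0000001]: F1=1 F2=1 -> 0
  row 2 [0000010]: F1=1 F2=0 (differ) -> 1
  row 3 [0000011]: F1=1 F2=0 (differ) -> 1
  row 4 [0000100]: F1=1 F2=1 -> 0
  (every remaining row is evaluated the same way; all 128 results are listed next)
Full result column, 8 rows per line (p,q,r,s fixed per line; t,u,v runs 000..111 left to right):
  rows 0-7 [p,q,r,s=0000]: 00110011  (ones: 4)
  rows 8-15 [p,q,r,s=0001]: 00000000  (ones: 0)
  rows 16-23 [p,q,r,s=0010]: 00110011  (ones: 4)
  rows 24-31 [p,q,r,s=0011]: 00000000  (ones: 0)
  rows 32-39 [p,q,r,s=0100]: 00110011  (ones: 4)
  rows 40-47 [p,q,r,s=0101]: 00000000  (ones: 0)
  rows 48-55 [p,q,r,s=0110]: 00110011  (ones: 4)
  rows 56-63 [p,q,r,s=0111]: 00000000  (ones: 0)
  rows 64-71 [p,q,r,s=1000]: 00000000  (ones: 0)
  rows 72-79 [p,q,r,s=1001]: 00000000  (ones: 0)
  rows 80-87 [p,q,r,s=1010]: 11111111  (ones: 8)
  rows 88-95 [p,q,r,s=1011]: 11111111  (ones: 8)
  rows 96-103 [p,q,r,s=1100]: 11111111  (ones: 8)
  rows 104-111 [p,q,r,s=1101]: 11111111  (ones: 8)
  rows 112-119 [p,q,r,s=1110]: 11111111  (ones: 8)
  rows 120-127 [p,q,r,s=1111]: 11111111  (ones: 8)
Disagreements = 4+0+4+0+4+0+4+0+0+0+8+8+8+8+8+8 = 64

64


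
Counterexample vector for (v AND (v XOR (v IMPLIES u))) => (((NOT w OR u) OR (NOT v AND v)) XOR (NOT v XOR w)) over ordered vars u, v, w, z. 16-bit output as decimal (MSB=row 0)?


F1 = (v AND (v XOR (v IMPLIES u)))
F2 = (((NOT w OR u) OR (NOT v AND v)) XOR (NOT v XOR w))
Counterexample to F1=>F2 is where F1=1 and F2=0.
Evaluate each row (bits = u,v,w,z, MSB first):
  row 0 [0000]: F1=0 F2=0 -> F1&~F2 -> 0
  row 1 [0001]: F1=0 F2=0 -> F1&~F2 -> 0
  row 2 [0010]: F1=0 F2=0 -> F1&~F2 -> 0
  row 3 [0011]: F1=0 F2=0 -> F1&~F2 -> 0
  row 4 [0100]: F1=1 F2=1 -> F1&~F2 -> 0
  row 5 [0101]: F1=1 F2=1 -> F1&~F2 -> 0
  row 6 [0110]: F1=1 F2=1 -> F1&~F2 -> 0
  row 7 [0111]: F1=1 F2=1 -> F1&~F2 -> 0
  row 8 [1000]: F1=0 F2=0 -> F1&~F2 -> 0
  row 9 [1001]: F1=0 F2=0 -> F1&~F2 -> 0
  row 10 [1010]: F1=0 F2=1 -> F1&~F2 -> 0
  row 11 [1011]: F1=0 F2=1 -> F1&~F2 -> 0
  row 12 [1100]: F1=0 F2=1 -> F1&~F2 -> 0
  row 13 [1101]: F1=0 F2=1 -> F1&~F2 -> 0
  row 14 [1110]: F1=0 F2=0 -> F1&~F2 -> 0
  row 15 [1111]: F1=0 F2=0 -> F1&~F2 -> 0
Full result column, 4 rows per line (u,v fixed per line; w,z runs 00..11 left to right):
  rows 0-3 [u,v=00]: 0000  = hex 0
  rows 4-7 [u,v=01]: 0000  = hex 0
  rows 8-11 [u,v=10]: 0000  = hex 0
  rows 12-15 [u,v=11]: 0000  = hex 0
Counterexample vector (row 0 .. row 15) = 0000000000000000
Output column grouped in 4s = 0000 0000 0000 0000 = 0x0000
Convert to decimal digit by digit (value = value*16 + digit):
  0 -> 0
  0*16 + 0 = 0
  0*16 + 0 = 0
  0*16 + 0 = 0
Decimal = 0

0


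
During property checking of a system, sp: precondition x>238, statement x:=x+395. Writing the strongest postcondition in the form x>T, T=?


Formula: sp(P, x:=E) = exists old_x. (x = E[old_x/x]) AND P[old_x/x] (old_x is the value of x before the assignment; eliminate old_x by solving x = E[old_x/x] for old_x)
Step 1: Precondition P: x>238, i.e. old_x > 238
Step 2: Assignment gives x = old_x + 395, so old_x = x - 395
Step 3: Substitute into P: x - 395 > 238
Step 4: Simplify: x > 238+395 = 633

633


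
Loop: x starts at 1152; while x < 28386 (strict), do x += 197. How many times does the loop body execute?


Step 1: x goes from 1152 toward 28386 by 197; the body runs while x<28386, so iterations = ceil((bound-start)/step)
Step 2: Distance=27234
Step 3: ceil(27234/197)=139

139


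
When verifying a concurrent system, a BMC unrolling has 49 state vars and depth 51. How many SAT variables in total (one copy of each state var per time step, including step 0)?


BMC unrolls to depth k, creating one copy of each state var for steps 0..k.
Step count = 51 + 1 = 52 (steps 0 through 51)
Vars per step = 49
Total = 49 * 52 = 2548

2548


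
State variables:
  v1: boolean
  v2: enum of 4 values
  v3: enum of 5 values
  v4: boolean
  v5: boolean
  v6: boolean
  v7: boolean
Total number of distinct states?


State space = product of domain sizes of all variables.
Domain sizes:
  v1 (boolean): 2
  v2 (enum of 4 values): 4
  v3 (enum of 5 values): 5
  v4 (boolean): 2
  v5 (boolean): 2
  v6 (boolean): 2
  v7 (boolean): 2
Product = 2 * 4 * 5 * 2 * 2 * 2 * 2 = 640

640


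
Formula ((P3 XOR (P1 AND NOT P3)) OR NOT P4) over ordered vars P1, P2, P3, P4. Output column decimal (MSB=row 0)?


Formula: ((P3 XOR (P1 AND NOT P3)) OR NOT P4) over P1, P2, P3, P4 (16 rows)
Evaluate each row (bits = P1,P2,P3,P4, MSB first):
  row 0 [0000]: ((0 XOR (0 AND NOT 0)) OR NOT 0) -> 1
  row 1 [0001]: ((0 XOR (0 AND NOT 0)) OR NOT 1) -> 0
  row 2 [0010]: ((1 XOR (0 AND NOT 1)) OR NOT 0) -> 1
  row 3 [0011]: ((1 XOR (0 AND NOT 1)) OR NOT 1) -> 1
  row 4 [0100]: ((0 XOR (0 AND NOT 0)) OR NOT 0) -> 1
  row 5 [0101]: ((0 XOR (0 AND NOT 0)) OR NOT 1) -> 0
  row 6 [0110]: ((1 XOR (0 AND NOT 1)) OR NOT 0) -> 1
  row 7 [0111]: ((1 XOR (0 AND NOT 1)) OR NOT 1) -> 1
  row 8 [1000]: ((0 XOR (1 AND NOT 0)) OR NOT 0) -> 1
  row 9 [1001]: ((0 XOR (1 AND NOT 0)) OR NOT 1) -> 1
  row 10 [1010]: ((1 XOR (1 AND NOT 1)) OR NOT 0) -> 1
  row 11 [1011]: ((1 XOR (1 AND NOT 1)) OR NOT 1) -> 1
  row 12 [1100]: ((0 XOR (1 AND NOT 0)) OR NOT 0) -> 1
  row 13 [1101]: ((0 XOR (1 AND NOT 0)) OR NOT 1) -> 1
  row 14 [1110]: ((1 XOR (1 AND NOT 1)) OR NOT 0) -> 1
  row 15 [1111]: ((1 XOR (1 AND NOT 1)) OR NOT 1) -> 1
Full result column, 4 rows per line (P1,P2 fixed per line; P3,P4 runs 00..11 left to right):
  rows 0-3 [P1,P2=00]: 1011  = hex B
  rows 4-7 [P1,P2=01]: 1011  = hex B
  rows 8-11 [P1,P2=10]: 1111  = hex F
  rows 12-15 [P1,P2=11]: 1111  = hex F
Output column (row 0 .. row 15) = 1011101111111111
Output column grouped in 4s = 1011 1011 1111 1111 = 0xBBFF
Convert to decimal digit by digit (value = value*16 + digit):
  B -> 11
  11*16 + 11 (B) = 187
  187*16 + 15 (F) = 3007
  3007*16 + 15 (F) = 48127
Decimal = 48127

48127
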